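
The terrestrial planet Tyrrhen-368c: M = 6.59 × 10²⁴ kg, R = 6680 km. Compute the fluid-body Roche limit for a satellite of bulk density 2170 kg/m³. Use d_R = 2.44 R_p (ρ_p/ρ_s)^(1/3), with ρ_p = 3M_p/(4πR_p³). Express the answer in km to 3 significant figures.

ρ_p = 3M_p/(4πR_p³) = 3 × (6.59 × 10²⁴) / (4π × (6.68 × 10⁶ m)³) = 5280 kg/m³
d_R = 2.44 × 6680 km × (5280/2170)^(1/3)
    = 21900 km

21900 km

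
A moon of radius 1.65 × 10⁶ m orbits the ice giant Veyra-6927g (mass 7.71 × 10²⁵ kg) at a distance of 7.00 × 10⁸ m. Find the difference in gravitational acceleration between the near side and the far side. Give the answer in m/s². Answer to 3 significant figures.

9.90 × 10⁻⁵ m/s²

a_tidal = 4GMr/d³
        = 4 × (6.674 × 10⁻¹¹) × (7.71 × 10²⁵) × (1.65 × 10⁶) / (7.00 × 10⁸)³
        = 9.90 × 10⁻⁵ m/s²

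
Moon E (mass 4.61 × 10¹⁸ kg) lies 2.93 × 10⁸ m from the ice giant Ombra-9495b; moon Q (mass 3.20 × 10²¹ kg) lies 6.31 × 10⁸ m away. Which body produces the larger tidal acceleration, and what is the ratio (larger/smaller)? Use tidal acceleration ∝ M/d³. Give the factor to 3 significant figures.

Moon Q, by a factor of ≈ 69.5

Tidal acceleration ∝ M/d³, so compare M/d³ for each.
Moon E: (4.61 × 10¹⁸) / (2.93 × 10⁸)³ = 1.833 × 10⁻⁷
Moon Q: (3.20 × 10²¹) / (6.31 × 10⁸)³ = 1.274 × 10⁻⁵
Ratio (larger/smaller) = 69.5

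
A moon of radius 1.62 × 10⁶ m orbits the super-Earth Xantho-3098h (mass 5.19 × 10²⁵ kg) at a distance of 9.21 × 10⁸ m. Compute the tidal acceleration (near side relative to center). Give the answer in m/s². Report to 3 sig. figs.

Δa = 2GMr/d³
   = 2 × (6.674 × 10⁻¹¹) × (5.19 × 10²⁵) × (1.62 × 10⁶) / (9.21 × 10⁸)³
   = 1.44 × 10⁻⁵ m/s²

1.44 × 10⁻⁵ m/s²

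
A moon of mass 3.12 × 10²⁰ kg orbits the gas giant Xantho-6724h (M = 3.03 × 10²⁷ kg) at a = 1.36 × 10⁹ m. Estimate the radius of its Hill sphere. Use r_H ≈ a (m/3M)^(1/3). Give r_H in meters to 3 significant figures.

r_H ≈ a (m/3M)^(1/3)
    = (1.36 × 10⁹) × (3.12 × 10²⁰ / (3 × 3.03 × 10²⁷))^(1/3)
    = 4.42 × 10⁶ m

4.42 × 10⁶ m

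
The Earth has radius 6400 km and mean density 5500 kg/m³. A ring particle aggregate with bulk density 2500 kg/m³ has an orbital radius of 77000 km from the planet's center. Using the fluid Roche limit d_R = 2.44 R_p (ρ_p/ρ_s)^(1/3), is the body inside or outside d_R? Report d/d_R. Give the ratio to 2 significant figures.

d_R = 2.44 × (6400 km) × (5500/2500)^(1/3) = 20310 km
d/d_R = (77000) / (20310) = 3.8
Since d/d_R > 1, the body is outside the Roche limit.

outside; d/d_R ≈ 3.8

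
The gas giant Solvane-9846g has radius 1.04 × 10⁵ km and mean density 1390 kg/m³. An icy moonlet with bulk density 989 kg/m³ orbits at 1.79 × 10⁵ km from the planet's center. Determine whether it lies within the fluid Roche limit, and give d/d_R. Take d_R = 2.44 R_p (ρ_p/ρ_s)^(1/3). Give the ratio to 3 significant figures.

inside; d/d_R ≈ 0.630

d_R = 2.44 × (1.04 × 10⁵ km) × (1390/989)^(1/3) = 2.842 × 10⁵ km
d/d_R = (1.79 × 10⁵) / (2.842 × 10⁵) = 0.630
Since d/d_R < 1, the body is inside the Roche limit.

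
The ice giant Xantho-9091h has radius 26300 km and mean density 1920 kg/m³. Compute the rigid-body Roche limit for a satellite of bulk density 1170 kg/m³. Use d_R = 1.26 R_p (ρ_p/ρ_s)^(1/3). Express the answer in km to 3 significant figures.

39100 km

d_R = 1.26 × 26300 km × (1920/1170)^(1/3)
    = 39100 km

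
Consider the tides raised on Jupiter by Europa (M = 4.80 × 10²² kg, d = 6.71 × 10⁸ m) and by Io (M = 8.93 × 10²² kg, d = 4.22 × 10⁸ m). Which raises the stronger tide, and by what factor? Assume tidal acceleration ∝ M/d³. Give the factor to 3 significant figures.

Io, by a factor of ≈ 7.48

Tidal stretch scales as M/d³; compute that for each body.
Europa: (4.80 × 10²²) / (6.71 × 10⁸)³ = 1.589 × 10⁻⁴
Io: (8.93 × 10²²) / (4.22 × 10⁸)³ = 1.188 × 10⁻³
Ratio (larger/smaller) = 7.48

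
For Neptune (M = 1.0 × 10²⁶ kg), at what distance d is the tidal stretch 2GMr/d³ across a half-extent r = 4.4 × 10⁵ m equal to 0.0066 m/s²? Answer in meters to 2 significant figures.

9.6 × 10⁷ m

2GMr/d³ = a_tidal  ⇒  d = (2GMr / a_tidal)^(1/3)
d = (2 × 6.674×10⁻¹¹ × (1.0 × 10²⁶) × (4.4 × 10⁵) / (0.0066))^(1/3)
  = 9.6 × 10⁷ m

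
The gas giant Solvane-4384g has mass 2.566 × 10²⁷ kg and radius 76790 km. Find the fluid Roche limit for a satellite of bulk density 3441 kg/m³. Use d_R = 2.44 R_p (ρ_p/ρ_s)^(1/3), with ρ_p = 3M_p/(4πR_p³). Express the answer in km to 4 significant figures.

ρ_p = 3M_p/(4πR_p³) = 3 × (2.566 × 10²⁷) / (4π × (7.679 × 10⁷ m)³) = 1353 kg/m³
d_R = 2.44 × 76790 km × (1353/3441)^(1/3)
    = 1.373 × 10⁵ km

1.373 × 10⁵ km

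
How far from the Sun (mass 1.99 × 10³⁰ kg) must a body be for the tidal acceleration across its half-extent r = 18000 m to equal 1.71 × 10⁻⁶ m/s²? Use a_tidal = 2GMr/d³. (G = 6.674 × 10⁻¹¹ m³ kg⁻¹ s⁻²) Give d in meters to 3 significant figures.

1.41 × 10¹⁰ m

2GMr/d³ = a_tidal  ⇒  d = (2GMr / a_tidal)^(1/3)
d = (2 × 6.674×10⁻¹¹ × (1.99 × 10³⁰) × (18000) / (1.71 × 10⁻⁶))^(1/3)
  = 1.41 × 10¹⁰ m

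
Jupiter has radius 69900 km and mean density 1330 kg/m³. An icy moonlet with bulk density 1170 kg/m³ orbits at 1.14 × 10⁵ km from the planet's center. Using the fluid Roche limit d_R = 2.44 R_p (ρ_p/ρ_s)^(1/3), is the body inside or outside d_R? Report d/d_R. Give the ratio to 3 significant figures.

inside; d/d_R ≈ 0.640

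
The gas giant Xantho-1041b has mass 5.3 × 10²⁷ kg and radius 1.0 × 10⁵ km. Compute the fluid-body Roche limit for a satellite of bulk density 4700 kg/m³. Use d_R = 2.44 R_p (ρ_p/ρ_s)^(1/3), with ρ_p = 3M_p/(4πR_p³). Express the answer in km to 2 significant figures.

ρ_p = 3M_p/(4πR_p³) = 3 × (5.3 × 10²⁷) / (4π × (1.0 × 10⁸ m)³) = 1300 kg/m³
d_R = 2.44 × 1.0 × 10⁵ km × (1300/4700)^(1/3)
    = 1.6 × 10⁵ km

1.6 × 10⁵ km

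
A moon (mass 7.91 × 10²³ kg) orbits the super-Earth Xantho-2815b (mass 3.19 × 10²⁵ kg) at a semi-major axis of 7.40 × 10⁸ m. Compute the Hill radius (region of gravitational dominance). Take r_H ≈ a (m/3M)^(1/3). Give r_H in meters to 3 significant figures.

r_H ≈ a (m/3M)^(1/3)
    = (7.40 × 10⁸) × (7.91 × 10²³ / (3 × 3.19 × 10²⁵))^(1/3)
    = 1.50 × 10⁸ m

1.50 × 10⁸ m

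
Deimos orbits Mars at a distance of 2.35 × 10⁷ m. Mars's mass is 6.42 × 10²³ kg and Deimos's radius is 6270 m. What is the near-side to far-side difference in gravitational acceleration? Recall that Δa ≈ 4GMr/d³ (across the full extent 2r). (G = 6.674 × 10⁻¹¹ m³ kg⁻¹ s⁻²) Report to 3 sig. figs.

Δg = 4GMr/d³
   = 4 × (6.674 × 10⁻¹¹) × (6.42 × 10²³) × (6270) / (2.35 × 10⁷)³
   = 8.28 × 10⁻⁵ m/s²

8.28 × 10⁻⁵ m/s²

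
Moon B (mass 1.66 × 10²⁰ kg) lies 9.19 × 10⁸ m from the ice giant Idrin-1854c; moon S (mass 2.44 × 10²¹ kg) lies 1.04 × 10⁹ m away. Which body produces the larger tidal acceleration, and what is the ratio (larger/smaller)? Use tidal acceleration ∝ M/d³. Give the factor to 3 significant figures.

Moon S, by a factor of ≈ 10.1

Tidal acceleration ∝ M/d³, so compare M/d³ for each.
Moon B: (1.66 × 10²⁰) / (9.19 × 10⁸)³ = 2.139 × 10⁻⁷
Moon S: (2.44 × 10²¹) / (1.04 × 10⁹)³ = 2.169 × 10⁻⁶
Ratio (larger/smaller) = 10.1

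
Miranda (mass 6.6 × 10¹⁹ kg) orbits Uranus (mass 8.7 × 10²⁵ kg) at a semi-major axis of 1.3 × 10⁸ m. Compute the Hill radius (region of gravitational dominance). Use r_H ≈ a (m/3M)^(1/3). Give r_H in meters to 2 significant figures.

r_H ≈ a (m/3M)^(1/3)
    = (1.3 × 10⁸) × (6.6 × 10¹⁹ / (3 × 8.7 × 10²⁵))^(1/3)
    = 8.2 × 10⁵ m

8.2 × 10⁵ m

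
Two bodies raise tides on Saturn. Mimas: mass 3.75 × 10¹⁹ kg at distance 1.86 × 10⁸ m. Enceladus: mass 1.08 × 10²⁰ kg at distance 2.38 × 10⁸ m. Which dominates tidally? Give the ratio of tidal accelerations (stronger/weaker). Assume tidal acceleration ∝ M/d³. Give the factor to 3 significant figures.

Enceladus, by a factor of ≈ 1.37

Compare M/d³ for the two perturbers:
Mimas: (3.75 × 10¹⁹) / (1.86 × 10⁸)³ = 5.828 × 10⁻⁶
Enceladus: (1.08 × 10²⁰) / (2.38 × 10⁸)³ = 8.011 × 10⁻⁶
Ratio (larger/smaller) = 1.37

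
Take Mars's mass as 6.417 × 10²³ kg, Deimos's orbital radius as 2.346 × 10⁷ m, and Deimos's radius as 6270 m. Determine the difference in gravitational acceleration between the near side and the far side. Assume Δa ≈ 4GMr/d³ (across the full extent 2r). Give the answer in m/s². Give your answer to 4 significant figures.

8.319 × 10⁻⁵ m/s²

Δa = 4GMr/d³
   = 4 × (6.674 × 10⁻¹¹) × (6.417 × 10²³) × (6270) / (2.346 × 10⁷)³
   = 8.319 × 10⁻⁵ m/s²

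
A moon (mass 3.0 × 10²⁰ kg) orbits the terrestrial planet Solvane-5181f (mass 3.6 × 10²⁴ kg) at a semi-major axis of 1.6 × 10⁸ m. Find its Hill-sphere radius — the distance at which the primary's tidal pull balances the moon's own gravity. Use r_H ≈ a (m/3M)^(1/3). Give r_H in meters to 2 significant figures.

r_H ≈ a (m/3M)^(1/3)
    = (1.6 × 10⁸) × (3.0 × 10²⁰ / (3 × 3.6 × 10²⁴))^(1/3)
    = 4.8 × 10⁶ m

4.8 × 10⁶ m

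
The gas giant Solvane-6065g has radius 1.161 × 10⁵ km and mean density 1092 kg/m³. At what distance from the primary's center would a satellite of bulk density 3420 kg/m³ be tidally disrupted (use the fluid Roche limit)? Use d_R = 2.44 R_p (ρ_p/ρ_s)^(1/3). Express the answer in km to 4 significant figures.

d_R = 2.44 × 1.161 × 10⁵ km × (1092/3420)^(1/3)
    = 1.936 × 10⁵ km

1.936 × 10⁵ km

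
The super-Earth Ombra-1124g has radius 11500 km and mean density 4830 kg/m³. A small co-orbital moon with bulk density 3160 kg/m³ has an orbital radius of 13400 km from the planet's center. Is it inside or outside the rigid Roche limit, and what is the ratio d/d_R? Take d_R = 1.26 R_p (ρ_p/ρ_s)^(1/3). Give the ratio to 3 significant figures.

d_R = 1.26 × (11500 km) × (4830/3160)^(1/3) = 16690 km
d/d_R = (13400) / (16690) = 0.803
Since d/d_R < 1, the body is inside the Roche limit.

inside; d/d_R ≈ 0.803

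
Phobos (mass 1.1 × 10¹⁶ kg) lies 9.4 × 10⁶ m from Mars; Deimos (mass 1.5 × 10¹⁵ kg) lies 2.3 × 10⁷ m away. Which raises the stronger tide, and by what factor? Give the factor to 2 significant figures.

Phobos, by a factor of ≈ 110

Tidal stretch scales as M/d³; compute that for each body.
Phobos: (1.1 × 10¹⁶) / (9.4 × 10⁶)³ = 1.324 × 10⁻⁵
Deimos: (1.5 × 10¹⁵) / (2.3 × 10⁷)³ = 1.233 × 10⁻⁷
Ratio (larger/smaller) = 110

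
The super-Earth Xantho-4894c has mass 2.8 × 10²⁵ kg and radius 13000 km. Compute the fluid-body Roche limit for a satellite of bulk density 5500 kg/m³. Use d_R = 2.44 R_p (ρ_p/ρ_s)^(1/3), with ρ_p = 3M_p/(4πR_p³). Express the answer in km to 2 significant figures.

26000 km

ρ_p = 3M_p/(4πR_p³) = 3 × (2.8 × 10²⁵) / (4π × (1.3 × 10⁷ m)³) = 3000 kg/m³
d_R = 2.44 × 13000 km × (3000/5500)^(1/3)
    = 26000 km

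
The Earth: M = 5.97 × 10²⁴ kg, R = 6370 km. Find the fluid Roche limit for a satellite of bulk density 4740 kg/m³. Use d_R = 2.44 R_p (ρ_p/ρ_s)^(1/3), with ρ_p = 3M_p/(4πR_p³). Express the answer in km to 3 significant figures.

16300 km

ρ_p = 3M_p/(4πR_p³) = 3 × (5.97 × 10²⁴) / (4π × (6.37 × 10⁶ m)³) = 5510 kg/m³
d_R = 2.44 × 6370 km × (5510/4740)^(1/3)
    = 16300 km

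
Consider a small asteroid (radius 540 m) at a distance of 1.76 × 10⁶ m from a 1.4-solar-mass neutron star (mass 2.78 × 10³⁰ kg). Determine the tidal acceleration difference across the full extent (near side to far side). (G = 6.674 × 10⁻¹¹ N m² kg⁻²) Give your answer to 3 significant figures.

a_tidal = 4GMr/d³
        = 4 × (6.674 × 10⁻¹¹) × (2.78 × 10³⁰) × (540) / (1.76 × 10⁶)³
        = 7.35 × 10⁴ m/s²

7.35 × 10⁴ m/s²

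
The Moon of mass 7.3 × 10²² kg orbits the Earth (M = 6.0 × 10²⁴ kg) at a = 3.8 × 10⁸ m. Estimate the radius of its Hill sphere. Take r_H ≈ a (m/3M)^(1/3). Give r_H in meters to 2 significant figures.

6.1 × 10⁷ m

r_H ≈ a (m/3M)^(1/3)
    = (3.8 × 10⁸) × (7.3 × 10²² / (3 × 6.0 × 10²⁴))^(1/3)
    = 6.1 × 10⁷ m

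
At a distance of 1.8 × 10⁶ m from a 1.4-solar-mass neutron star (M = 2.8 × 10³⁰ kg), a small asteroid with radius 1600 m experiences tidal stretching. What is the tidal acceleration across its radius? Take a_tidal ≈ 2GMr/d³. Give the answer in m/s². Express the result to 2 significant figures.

1.0 × 10⁵ m/s²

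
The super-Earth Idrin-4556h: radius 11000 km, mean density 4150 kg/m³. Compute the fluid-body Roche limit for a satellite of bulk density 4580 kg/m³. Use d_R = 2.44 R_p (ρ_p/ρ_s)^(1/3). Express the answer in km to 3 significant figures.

26000 km

d_R = 2.44 × 11000 km × (4150/4580)^(1/3)
    = 26000 km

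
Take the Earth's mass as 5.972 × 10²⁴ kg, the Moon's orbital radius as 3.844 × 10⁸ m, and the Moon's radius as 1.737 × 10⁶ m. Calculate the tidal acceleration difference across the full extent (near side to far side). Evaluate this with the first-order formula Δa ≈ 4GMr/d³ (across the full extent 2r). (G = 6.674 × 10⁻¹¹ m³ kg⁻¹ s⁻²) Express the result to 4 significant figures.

Δa = 4GMr/d³
   = 4 × (6.674 × 10⁻¹¹) × (5.972 × 10²⁴) × (1.737 × 10⁶) / (3.844 × 10⁸)³
   = 4.875 × 10⁻⁵ m/s²

4.875 × 10⁻⁵ m/s²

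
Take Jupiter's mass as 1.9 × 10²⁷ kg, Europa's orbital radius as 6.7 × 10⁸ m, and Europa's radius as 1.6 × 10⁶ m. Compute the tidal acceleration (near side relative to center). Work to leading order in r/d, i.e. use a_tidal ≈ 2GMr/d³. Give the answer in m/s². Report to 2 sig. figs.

a_tidal = 2GMr/d³
        = 2 × (6.674 × 10⁻¹¹) × (1.9 × 10²⁷) × (1.6 × 10⁶) / (6.7 × 10⁸)³
        = 1.3 × 10⁻³ m/s²

1.3 × 10⁻³ m/s²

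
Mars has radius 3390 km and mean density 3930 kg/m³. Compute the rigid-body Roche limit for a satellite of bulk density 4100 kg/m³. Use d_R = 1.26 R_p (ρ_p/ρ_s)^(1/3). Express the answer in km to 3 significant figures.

4210 km

d_R = 1.26 × 3390 km × (3930/4100)^(1/3)
    = 4210 km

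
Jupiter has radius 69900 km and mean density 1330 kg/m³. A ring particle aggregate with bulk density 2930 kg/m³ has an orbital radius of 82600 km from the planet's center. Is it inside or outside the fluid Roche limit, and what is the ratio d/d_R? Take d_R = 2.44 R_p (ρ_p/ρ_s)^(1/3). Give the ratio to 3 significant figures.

d_R = 2.44 × (69900 km) × (1330/2930)^(1/3) = 1.311 × 10⁵ km
d/d_R = (82600) / (1.311 × 10⁵) = 0.630
Since d/d_R < 1, the body is inside the Roche limit.

inside; d/d_R ≈ 0.630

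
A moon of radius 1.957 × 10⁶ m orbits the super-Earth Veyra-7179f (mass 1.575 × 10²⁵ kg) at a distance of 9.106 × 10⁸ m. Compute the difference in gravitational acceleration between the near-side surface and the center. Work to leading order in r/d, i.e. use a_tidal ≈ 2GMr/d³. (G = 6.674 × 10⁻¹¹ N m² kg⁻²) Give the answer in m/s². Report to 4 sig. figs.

5.449 × 10⁻⁶ m/s²

Differencing GM/(d−r)² and GM/d² to first order in r/d gives 2GMr/d³.
a_tidal = 2GMr/d³
        = 2 × (6.674 × 10⁻¹¹) × (1.575 × 10²⁵) × (1.957 × 10⁶) / (9.106 × 10⁸)³
        = 5.449 × 10⁻⁶ m/s²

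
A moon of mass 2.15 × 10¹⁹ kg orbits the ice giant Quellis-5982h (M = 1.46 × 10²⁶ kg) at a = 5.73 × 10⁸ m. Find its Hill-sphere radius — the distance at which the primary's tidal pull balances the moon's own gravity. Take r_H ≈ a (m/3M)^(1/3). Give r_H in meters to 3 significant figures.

2.10 × 10⁶ m

r_H ≈ a (m/3M)^(1/3)
    = (5.73 × 10⁸) × (2.15 × 10¹⁹ / (3 × 1.46 × 10²⁶))^(1/3)
    = 2.10 × 10⁶ m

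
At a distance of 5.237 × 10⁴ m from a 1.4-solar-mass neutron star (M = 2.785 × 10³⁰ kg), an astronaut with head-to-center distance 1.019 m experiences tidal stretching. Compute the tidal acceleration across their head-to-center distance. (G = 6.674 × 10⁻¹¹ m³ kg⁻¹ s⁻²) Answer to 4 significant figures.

2.637 × 10⁶ m/s²

Δg = 2GMr/d³
   = 2 × (6.674 × 10⁻¹¹) × (2.785 × 10³⁰) × (1.019) / (5.237 × 10⁴)³
   = 2.637 × 10⁶ m/s²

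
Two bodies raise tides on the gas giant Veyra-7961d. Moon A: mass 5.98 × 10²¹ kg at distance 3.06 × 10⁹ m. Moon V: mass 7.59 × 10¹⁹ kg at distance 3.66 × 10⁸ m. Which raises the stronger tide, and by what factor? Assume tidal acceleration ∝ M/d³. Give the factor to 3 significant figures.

The tide-raising term goes as M/d³ (the gradient of a 1/d² field).
Moon A: (5.98 × 10²¹) / (3.06 × 10⁹)³ = 2.087 × 10⁻⁷
Moon V: (7.59 × 10¹⁹) / (3.66 × 10⁸)³ = 1.548 × 10⁻⁶
Ratio (larger/smaller) = 7.42

Moon V, by a factor of ≈ 7.42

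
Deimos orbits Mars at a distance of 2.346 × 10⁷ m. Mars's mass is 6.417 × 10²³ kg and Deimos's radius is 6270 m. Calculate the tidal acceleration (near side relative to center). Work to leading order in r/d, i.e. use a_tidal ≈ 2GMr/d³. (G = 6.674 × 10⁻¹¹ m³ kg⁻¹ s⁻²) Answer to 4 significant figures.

Since r ≪ d, expand the inverse-square field across one radius to get the leading 2GMr/d³ term.
a_tidal = 2GMr/d³
        = 2 × (6.674 × 10⁻¹¹) × (6.417 × 10²³) × (6270) / (2.346 × 10⁷)³
        = 4.159 × 10⁻⁵ m/s²

4.159 × 10⁻⁵ m/s²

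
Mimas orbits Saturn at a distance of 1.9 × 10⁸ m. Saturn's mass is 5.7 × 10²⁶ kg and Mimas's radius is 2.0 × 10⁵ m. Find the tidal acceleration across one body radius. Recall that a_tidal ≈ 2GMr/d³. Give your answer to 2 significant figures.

2.2 × 10⁻³ m/s²

a_tidal = 2GMr/d³
        = 2 × (6.674 × 10⁻¹¹) × (5.7 × 10²⁶) × (2.0 × 10⁵) / (1.9 × 10⁸)³
        = 2.2 × 10⁻³ m/s²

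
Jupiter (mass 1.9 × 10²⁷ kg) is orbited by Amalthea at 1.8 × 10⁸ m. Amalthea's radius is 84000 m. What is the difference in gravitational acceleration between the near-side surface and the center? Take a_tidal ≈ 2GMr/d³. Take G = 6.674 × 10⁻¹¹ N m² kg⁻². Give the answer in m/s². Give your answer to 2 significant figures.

3.7 × 10⁻³ m/s²

a_tidal = 2GMr/d³
        = 2 × (6.674 × 10⁻¹¹) × (1.9 × 10²⁷) × (84000) / (1.8 × 10⁸)³
        = 3.7 × 10⁻³ m/s²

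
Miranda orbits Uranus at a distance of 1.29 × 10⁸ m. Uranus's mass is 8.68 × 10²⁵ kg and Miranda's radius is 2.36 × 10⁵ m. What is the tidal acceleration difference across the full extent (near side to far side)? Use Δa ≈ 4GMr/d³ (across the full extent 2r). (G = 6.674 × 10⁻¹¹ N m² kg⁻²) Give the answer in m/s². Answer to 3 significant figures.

2.55 × 10⁻³ m/s²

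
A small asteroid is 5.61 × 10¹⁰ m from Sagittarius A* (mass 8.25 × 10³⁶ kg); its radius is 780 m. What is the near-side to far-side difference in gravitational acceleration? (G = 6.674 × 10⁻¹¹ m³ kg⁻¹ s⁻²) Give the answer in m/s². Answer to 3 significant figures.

9.73 × 10⁻³ m/s²

Δg = 4GMr/d³
   = 4 × (6.674 × 10⁻¹¹) × (8.25 × 10³⁶) × (780) / (5.61 × 10¹⁰)³
   = 9.73 × 10⁻³ m/s²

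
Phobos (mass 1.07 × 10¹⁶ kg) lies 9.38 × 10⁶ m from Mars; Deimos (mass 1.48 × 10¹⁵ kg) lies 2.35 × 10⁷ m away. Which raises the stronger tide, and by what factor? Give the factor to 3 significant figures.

The tide-raising term goes as M/d³ (the gradient of a 1/d² field).
Phobos: (1.07 × 10¹⁶) / (9.38 × 10⁶)³ = 1.297 × 10⁻⁵
Deimos: (1.48 × 10¹⁵) / (2.35 × 10⁷)³ = 1.140 × 10⁻⁷
Ratio (larger/smaller) = 114

Phobos, by a factor of ≈ 114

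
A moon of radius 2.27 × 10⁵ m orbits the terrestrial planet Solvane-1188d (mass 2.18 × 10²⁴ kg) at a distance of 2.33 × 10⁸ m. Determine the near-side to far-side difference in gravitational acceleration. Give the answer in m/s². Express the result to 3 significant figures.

Δa = 4GMr/d³
   = 4 × (6.674 × 10⁻¹¹) × (2.18 × 10²⁴) × (2.27 × 10⁵) / (2.33 × 10⁸)³
   = 1.04 × 10⁻⁵ m/s²

1.04 × 10⁻⁵ m/s²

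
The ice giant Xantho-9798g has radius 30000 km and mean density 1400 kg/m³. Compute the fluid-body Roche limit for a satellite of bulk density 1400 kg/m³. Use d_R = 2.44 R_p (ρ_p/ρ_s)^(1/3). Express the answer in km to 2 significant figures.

d_R = 2.44 × 30000 km × (1400/1400)^(1/3)
    = 73000 km

73000 km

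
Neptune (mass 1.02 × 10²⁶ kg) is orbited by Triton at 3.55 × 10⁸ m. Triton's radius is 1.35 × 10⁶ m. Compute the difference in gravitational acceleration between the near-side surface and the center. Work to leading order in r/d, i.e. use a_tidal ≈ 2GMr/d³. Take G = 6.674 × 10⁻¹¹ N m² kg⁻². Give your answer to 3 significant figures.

4.11 × 10⁻⁴ m/s²

The tidal stretch is the gradient of GM/d² times the body's extent r, hence the 1/d³ dependence.
Δg = 2GMr/d³
   = 2 × (6.674 × 10⁻¹¹) × (1.02 × 10²⁶) × (1.35 × 10⁶) / (3.55 × 10⁸)³
   = 4.11 × 10⁻⁴ m/s²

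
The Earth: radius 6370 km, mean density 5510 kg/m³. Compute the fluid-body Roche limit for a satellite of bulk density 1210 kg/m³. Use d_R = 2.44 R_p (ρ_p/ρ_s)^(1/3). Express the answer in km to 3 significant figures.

d_R = 2.44 × 6370 km × (5510/1210)^(1/3)
    = 25800 km

25800 km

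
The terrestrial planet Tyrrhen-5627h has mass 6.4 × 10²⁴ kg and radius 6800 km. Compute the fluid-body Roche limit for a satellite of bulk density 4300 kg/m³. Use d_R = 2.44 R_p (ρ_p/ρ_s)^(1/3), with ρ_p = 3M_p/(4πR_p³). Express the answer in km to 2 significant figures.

17000 km

ρ_p = 3M_p/(4πR_p³) = 3 × (6.4 × 10²⁴) / (4π × (6.8 × 10⁶ m)³) = 4900 kg/m³
d_R = 2.44 × 6800 km × (4900/4300)^(1/3)
    = 17000 km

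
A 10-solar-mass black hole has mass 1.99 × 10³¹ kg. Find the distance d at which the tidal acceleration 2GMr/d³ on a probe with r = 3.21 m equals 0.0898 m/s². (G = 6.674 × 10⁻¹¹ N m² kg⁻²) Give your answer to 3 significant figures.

2GMr/d³ = a_tidal  ⇒  d = (2GMr / a_tidal)^(1/3)
d = (2 × 6.674×10⁻¹¹ × (1.99 × 10³¹) × (3.21) / (0.0898))^(1/3)
  = 4.56 × 10⁷ m

4.56 × 10⁷ m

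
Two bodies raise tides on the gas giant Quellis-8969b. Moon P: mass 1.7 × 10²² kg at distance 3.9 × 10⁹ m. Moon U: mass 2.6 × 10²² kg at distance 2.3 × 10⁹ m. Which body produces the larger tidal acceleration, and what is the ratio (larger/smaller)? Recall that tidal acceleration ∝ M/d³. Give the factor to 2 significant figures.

Moon U, by a factor of ≈ 7.5

Tidal acceleration ∝ M/d³, so compare M/d³ for each.
Moon P: (1.7 × 10²²) / (3.9 × 10⁹)³ = 2.866 × 10⁻⁷
Moon U: (2.6 × 10²²) / (2.3 × 10⁹)³ = 2.137 × 10⁻⁶
Ratio (larger/smaller) = 7.5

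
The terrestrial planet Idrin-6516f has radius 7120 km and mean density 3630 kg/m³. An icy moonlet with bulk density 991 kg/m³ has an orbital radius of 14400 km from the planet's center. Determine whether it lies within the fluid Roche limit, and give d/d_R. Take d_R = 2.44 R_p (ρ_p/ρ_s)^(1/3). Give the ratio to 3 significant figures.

inside; d/d_R ≈ 0.538

d_R = 2.44 × (7120 km) × (3630/991)^(1/3) = 26780 km
d/d_R = (14400) / (26780) = 0.538
Since d/d_R < 1, the body is inside the Roche limit.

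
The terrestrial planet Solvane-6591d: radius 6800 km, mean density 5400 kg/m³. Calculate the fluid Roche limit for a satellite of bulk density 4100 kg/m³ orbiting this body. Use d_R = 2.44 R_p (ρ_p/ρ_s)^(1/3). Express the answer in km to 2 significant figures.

d_R = 2.44 × 6800 km × (5400/4100)^(1/3)
    = 18000 km

18000 km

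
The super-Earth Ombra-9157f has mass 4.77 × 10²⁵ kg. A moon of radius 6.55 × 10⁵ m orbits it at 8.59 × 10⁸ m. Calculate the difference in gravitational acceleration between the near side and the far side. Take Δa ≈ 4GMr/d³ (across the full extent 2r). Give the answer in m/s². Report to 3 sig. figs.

1.32 × 10⁻⁵ m/s²

Δg = 4GMr/d³
   = 4 × (6.674 × 10⁻¹¹) × (4.77 × 10²⁵) × (6.55 × 10⁵) / (8.59 × 10⁸)³
   = 1.32 × 10⁻⁵ m/s²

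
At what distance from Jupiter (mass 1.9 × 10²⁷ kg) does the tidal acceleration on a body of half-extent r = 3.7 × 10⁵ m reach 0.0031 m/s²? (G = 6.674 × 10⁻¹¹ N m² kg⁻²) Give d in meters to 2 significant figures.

2GMr/d³ = a_tidal  ⇒  d = (2GMr / a_tidal)^(1/3)
d = (2 × 6.674×10⁻¹¹ × (1.9 × 10²⁷) × (3.7 × 10⁵) / (0.0031))^(1/3)
  = 3.1 × 10⁸ m

3.1 × 10⁸ m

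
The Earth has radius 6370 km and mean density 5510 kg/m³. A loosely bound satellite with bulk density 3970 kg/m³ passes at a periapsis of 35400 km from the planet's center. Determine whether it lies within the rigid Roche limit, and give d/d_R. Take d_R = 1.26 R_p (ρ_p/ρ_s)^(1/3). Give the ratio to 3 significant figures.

outside; d/d_R ≈ 3.95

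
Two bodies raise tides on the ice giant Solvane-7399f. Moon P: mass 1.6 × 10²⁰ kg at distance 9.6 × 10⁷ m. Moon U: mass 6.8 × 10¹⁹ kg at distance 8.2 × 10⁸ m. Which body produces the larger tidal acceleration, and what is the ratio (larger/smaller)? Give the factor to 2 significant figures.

Compare M/d³ for the two perturbers:
Moon P: (1.6 × 10²⁰) / (9.6 × 10⁷)³ = 1.808 × 10⁻⁴
Moon U: (6.8 × 10¹⁹) / (8.2 × 10⁸)³ = 1.233 × 10⁻⁷
Ratio (larger/smaller) = 1500

Moon P, by a factor of ≈ 1500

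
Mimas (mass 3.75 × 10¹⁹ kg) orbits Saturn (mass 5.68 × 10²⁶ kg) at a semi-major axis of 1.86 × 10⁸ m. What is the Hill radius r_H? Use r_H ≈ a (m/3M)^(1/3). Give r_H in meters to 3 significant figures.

r_H ≈ a (m/3M)^(1/3)
    = (1.86 × 10⁸) × (3.75 × 10¹⁹ / (3 × 5.68 × 10²⁶))^(1/3)
    = 5.21 × 10⁵ m

5.21 × 10⁵ m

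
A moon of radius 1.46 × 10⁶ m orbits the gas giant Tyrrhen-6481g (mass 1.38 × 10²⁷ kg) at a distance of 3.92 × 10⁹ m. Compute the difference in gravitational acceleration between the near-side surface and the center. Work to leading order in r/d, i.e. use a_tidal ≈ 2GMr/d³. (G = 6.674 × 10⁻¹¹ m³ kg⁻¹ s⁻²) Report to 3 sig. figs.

4.46 × 10⁻⁶ m/s²

Δg = 2GMr/d³
   = 2 × (6.674 × 10⁻¹¹) × (1.38 × 10²⁷) × (1.46 × 10⁶) / (3.92 × 10⁹)³
   = 4.46 × 10⁻⁶ m/s²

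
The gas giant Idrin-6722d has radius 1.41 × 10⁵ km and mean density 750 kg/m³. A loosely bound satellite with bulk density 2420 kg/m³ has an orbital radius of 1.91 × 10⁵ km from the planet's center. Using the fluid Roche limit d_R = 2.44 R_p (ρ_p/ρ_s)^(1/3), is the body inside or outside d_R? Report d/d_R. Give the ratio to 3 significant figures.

inside; d/d_R ≈ 0.820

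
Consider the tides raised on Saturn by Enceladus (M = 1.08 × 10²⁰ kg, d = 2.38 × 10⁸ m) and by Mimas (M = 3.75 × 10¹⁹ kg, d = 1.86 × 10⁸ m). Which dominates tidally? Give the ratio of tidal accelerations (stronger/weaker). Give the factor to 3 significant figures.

Enceladus, by a factor of ≈ 1.37

The tide-raising term goes as M/d³ (the gradient of a 1/d² field).
Enceladus: (1.08 × 10²⁰) / (2.38 × 10⁸)³ = 8.011 × 10⁻⁶
Mimas: (3.75 × 10¹⁹) / (1.86 × 10⁸)³ = 5.828 × 10⁻⁶
Ratio (larger/smaller) = 1.37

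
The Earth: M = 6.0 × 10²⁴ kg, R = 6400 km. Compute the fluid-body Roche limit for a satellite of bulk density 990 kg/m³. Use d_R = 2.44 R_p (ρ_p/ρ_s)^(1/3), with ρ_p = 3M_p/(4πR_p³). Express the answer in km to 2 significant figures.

28000 km

ρ_p = 3M_p/(4πR_p³) = 3 × (6.0 × 10²⁴) / (4π × (6.4 × 10⁶ m)³) = 5500 kg/m³
d_R = 2.44 × 6400 km × (5500/990)^(1/3)
    = 28000 km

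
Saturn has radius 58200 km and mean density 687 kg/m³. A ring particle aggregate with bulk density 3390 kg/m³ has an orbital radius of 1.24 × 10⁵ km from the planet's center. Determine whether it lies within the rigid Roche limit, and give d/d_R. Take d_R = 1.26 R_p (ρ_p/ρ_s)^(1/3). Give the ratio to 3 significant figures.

d_R = 1.26 × (58200 km) × (687/3390)^(1/3) = 43070 km
d/d_R = (1.24 × 10⁵) / (43070) = 2.88
Since d/d_R > 1, the body is outside the Roche limit.

outside; d/d_R ≈ 2.88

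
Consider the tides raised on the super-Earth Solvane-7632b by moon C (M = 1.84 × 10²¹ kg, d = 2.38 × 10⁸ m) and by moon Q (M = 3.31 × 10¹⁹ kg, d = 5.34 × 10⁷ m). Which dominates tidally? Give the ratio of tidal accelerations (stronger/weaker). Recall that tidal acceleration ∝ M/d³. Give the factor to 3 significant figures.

Tidal acceleration ∝ M/d³, so compare M/d³ for each.
Moon C: (1.84 × 10²¹) / (2.38 × 10⁸)³ = 1.365 × 10⁻⁴
Moon Q: (3.31 × 10¹⁹) / (5.34 × 10⁷)³ = 2.174 × 10⁻⁴
Ratio (larger/smaller) = 1.59

Moon Q, by a factor of ≈ 1.59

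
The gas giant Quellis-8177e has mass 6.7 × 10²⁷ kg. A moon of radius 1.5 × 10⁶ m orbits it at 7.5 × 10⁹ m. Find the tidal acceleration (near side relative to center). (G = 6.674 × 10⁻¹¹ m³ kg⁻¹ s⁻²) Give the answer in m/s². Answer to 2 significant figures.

The tidal stretch is the gradient of GM/d² times the body's extent r, hence the 1/d³ dependence.
Δa = 2GMr/d³
   = 2 × (6.674 × 10⁻¹¹) × (6.7 × 10²⁷) × (1.5 × 10⁶) / (7.5 × 10⁹)³
   = 3.2 × 10⁻⁶ m/s²

3.2 × 10⁻⁶ m/s²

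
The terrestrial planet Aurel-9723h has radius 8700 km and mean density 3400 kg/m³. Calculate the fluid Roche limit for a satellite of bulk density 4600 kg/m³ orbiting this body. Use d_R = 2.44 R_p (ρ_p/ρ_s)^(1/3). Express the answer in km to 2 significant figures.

19000 km

d_R = 2.44 × 8700 km × (3400/4600)^(1/3)
    = 19000 km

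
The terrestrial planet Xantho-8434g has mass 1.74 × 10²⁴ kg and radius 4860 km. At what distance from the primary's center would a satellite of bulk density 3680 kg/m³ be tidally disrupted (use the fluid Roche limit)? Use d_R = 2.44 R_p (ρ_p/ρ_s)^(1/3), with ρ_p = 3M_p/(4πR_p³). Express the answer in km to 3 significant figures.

ρ_p = 3M_p/(4πR_p³) = 3 × (1.74 × 10²⁴) / (4π × (4.86 × 10⁶ m)³) = 3620 kg/m³
d_R = 2.44 × 4860 km × (3620/3680)^(1/3)
    = 11800 km

11800 km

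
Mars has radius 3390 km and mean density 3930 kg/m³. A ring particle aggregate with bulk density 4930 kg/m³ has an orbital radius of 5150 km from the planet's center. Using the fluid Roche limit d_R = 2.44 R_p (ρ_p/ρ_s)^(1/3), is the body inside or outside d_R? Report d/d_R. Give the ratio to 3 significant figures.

inside; d/d_R ≈ 0.671

d_R = 2.44 × (3390 km) × (3930/4930)^(1/3) = 7670 km
d/d_R = (5150) / (7670) = 0.671
Since d/d_R < 1, the body is inside the Roche limit.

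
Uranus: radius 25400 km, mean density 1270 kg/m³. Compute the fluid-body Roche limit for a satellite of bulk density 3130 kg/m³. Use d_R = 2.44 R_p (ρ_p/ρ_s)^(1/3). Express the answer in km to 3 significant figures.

45900 km

d_R = 2.44 × 25400 km × (1270/3130)^(1/3)
    = 45900 km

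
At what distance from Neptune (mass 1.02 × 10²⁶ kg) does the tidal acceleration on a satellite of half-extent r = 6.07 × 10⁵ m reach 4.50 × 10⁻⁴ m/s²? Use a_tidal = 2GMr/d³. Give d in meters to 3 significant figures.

2.64 × 10⁸ m

2GMr/d³ = a_tidal  ⇒  d = (2GMr / a_tidal)^(1/3)
d = (2 × 6.674×10⁻¹¹ × (1.02 × 10²⁶) × (6.07 × 10⁵) / (4.50 × 10⁻⁴))^(1/3)
  = 2.64 × 10⁸ m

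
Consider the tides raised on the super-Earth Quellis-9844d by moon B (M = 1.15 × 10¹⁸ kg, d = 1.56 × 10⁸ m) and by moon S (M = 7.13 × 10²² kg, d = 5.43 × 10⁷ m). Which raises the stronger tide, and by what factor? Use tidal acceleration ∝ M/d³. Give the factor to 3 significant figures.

Tidal stretch scales as M/d³; compute that for each body.
Moon B: (1.15 × 10¹⁸) / (1.56 × 10⁸)³ = 3.029 × 10⁻⁷
Moon S: (7.13 × 10²²) / (5.43 × 10⁷)³ = 4.453 × 10⁻¹
Ratio (larger/smaller) = 1.47 × 10⁶

Moon S, by a factor of ≈ 1.47 × 10⁶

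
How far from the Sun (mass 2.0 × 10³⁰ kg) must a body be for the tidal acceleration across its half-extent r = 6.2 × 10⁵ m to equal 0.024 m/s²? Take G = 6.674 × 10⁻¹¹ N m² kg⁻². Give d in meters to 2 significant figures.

2GMr/d³ = a_tidal  ⇒  d = (2GMr / a_tidal)^(1/3)
d = (2 × 6.674×10⁻¹¹ × (2.0 × 10³⁰) × (6.2 × 10⁵) / (0.024))^(1/3)
  = 1.9 × 10⁹ m

1.9 × 10⁹ m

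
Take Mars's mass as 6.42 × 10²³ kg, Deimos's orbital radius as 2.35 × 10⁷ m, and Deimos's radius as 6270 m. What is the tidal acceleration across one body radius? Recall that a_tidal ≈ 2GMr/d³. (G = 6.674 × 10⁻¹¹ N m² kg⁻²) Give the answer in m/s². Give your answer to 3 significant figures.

Δa = 2GMr/d³
   = 2 × (6.674 × 10⁻¹¹) × (6.42 × 10²³) × (6270) / (2.35 × 10⁷)³
   = 4.14 × 10⁻⁵ m/s²

4.14 × 10⁻⁵ m/s²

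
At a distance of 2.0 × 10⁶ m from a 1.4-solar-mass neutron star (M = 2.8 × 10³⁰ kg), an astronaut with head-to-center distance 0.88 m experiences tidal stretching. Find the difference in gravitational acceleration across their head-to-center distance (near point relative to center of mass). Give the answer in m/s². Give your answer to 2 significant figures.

4.1 × 10¹ m/s²

The tidal stretch is the gradient of GM/d² times the body's extent r, hence the 1/d³ dependence.
Δg = 2GMr/d³
   = 2 × (6.674 × 10⁻¹¹) × (2.8 × 10³⁰) × (0.88) / (2.0 × 10⁶)³
   = 4.1 × 10¹ m/s²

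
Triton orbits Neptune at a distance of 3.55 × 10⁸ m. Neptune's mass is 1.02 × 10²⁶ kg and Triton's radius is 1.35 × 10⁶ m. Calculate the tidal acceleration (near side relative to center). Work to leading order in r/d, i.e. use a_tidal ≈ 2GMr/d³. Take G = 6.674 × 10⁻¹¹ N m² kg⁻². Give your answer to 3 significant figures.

4.11 × 10⁻⁴ m/s²

Δa = 2GMr/d³
   = 2 × (6.674 × 10⁻¹¹) × (1.02 × 10²⁶) × (1.35 × 10⁶) / (3.55 × 10⁸)³
   = 4.11 × 10⁻⁴ m/s²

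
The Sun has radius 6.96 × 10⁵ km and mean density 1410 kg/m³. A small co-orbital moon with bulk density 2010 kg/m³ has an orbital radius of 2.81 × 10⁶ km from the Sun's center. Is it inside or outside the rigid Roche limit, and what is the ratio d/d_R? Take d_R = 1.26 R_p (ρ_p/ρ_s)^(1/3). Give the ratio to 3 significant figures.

d_R = 1.26 × (6.96 × 10⁵ km) × (1410/2010)^(1/3) = 7.792 × 10⁵ km
d/d_R = (2.81 × 10⁶) / (7.792 × 10⁵) = 3.61
Since d/d_R > 1, the body is outside the Roche limit.

outside; d/d_R ≈ 3.61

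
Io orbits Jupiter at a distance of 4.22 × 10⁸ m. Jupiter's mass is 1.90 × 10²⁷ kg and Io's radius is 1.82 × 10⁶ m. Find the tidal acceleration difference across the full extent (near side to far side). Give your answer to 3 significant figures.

1.23 × 10⁻² m/s²

Δg = 4GMr/d³
   = 4 × (6.674 × 10⁻¹¹) × (1.90 × 10²⁷) × (1.82 × 10⁶) / (4.22 × 10⁸)³
   = 1.23 × 10⁻² m/s²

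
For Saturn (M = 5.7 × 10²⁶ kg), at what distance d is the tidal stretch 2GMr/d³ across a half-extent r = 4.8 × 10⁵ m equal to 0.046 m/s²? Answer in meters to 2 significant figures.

2GMr/d³ = a_tidal  ⇒  d = (2GMr / a_tidal)^(1/3)
d = (2 × 6.674×10⁻¹¹ × (5.7 × 10²⁶) × (4.8 × 10⁵) / (0.046))^(1/3)
  = 9.3 × 10⁷ m

9.3 × 10⁷ m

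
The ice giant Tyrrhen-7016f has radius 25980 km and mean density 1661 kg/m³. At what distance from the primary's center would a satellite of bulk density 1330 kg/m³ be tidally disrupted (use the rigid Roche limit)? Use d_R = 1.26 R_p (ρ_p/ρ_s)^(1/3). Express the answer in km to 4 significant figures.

35250 km

d_R = 1.26 × 25980 km × (1661/1330)^(1/3)
    = 35250 km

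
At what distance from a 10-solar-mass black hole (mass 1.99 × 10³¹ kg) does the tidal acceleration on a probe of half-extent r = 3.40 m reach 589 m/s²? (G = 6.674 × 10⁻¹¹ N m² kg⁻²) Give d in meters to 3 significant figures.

2.48 × 10⁶ m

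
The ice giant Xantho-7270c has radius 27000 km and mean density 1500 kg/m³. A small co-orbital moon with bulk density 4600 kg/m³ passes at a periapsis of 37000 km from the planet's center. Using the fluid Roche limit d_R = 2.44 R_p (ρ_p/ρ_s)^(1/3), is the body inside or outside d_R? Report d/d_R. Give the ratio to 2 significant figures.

inside; d/d_R ≈ 0.82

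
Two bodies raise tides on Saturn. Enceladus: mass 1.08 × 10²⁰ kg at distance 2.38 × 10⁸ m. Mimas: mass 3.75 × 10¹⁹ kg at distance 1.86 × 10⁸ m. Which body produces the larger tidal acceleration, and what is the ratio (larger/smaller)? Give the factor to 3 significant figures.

Enceladus, by a factor of ≈ 1.37

Tidal stretch scales as M/d³; compute that for each body.
Enceladus: (1.08 × 10²⁰) / (2.38 × 10⁸)³ = 8.011 × 10⁻⁶
Mimas: (3.75 × 10¹⁹) / (1.86 × 10⁸)³ = 5.828 × 10⁻⁶
Ratio (larger/smaller) = 1.37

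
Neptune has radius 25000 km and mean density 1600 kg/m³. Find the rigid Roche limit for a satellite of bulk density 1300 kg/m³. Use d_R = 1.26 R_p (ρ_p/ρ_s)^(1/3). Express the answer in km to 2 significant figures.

34000 km

d_R = 1.26 × 25000 km × (1600/1300)^(1/3)
    = 34000 km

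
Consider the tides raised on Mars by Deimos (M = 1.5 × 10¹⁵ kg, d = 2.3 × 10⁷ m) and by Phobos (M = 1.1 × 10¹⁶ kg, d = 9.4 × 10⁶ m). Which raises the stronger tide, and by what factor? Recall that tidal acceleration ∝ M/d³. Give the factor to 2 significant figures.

Phobos, by a factor of ≈ 110

Tidal stretch scales as M/d³; compute that for each body.
Deimos: (1.5 × 10¹⁵) / (2.3 × 10⁷)³ = 1.233 × 10⁻⁷
Phobos: (1.1 × 10¹⁶) / (9.4 × 10⁶)³ = 1.324 × 10⁻⁵
Ratio (larger/smaller) = 110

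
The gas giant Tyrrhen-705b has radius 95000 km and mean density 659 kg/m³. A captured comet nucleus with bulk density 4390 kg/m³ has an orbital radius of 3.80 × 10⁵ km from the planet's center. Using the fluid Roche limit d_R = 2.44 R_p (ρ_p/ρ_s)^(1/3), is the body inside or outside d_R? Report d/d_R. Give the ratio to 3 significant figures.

d_R = 2.44 × (95000 km) × (659/4390)^(1/3) = 1.232 × 10⁵ km
d/d_R = (3.80 × 10⁵) / (1.232 × 10⁵) = 3.08
Since d/d_R > 1, the body is outside the Roche limit.

outside; d/d_R ≈ 3.08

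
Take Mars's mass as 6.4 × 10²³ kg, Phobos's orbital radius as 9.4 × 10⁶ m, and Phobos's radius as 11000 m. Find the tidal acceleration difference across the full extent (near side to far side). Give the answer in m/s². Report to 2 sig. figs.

2.3 × 10⁻³ m/s²

Near-to-far spans 2r, so the tidal difference is twice the near-to-center value: 4GMr/d³.
Δg = 4GMr/d³
   = 4 × (6.674 × 10⁻¹¹) × (6.4 × 10²³) × (11000) / (9.4 × 10⁶)³
   = 2.3 × 10⁻³ m/s²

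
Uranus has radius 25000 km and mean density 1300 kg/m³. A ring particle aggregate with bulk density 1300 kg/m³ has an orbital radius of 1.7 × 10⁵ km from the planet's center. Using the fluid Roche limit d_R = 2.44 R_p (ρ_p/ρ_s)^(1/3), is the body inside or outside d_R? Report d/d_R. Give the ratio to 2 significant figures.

d_R = 2.44 × (25000 km) × (1300/1300)^(1/3) = 61000 km
d/d_R = (1.7 × 10⁵) / (61000) = 2.8
Since d/d_R > 1, the body is outside the Roche limit.

outside; d/d_R ≈ 2.8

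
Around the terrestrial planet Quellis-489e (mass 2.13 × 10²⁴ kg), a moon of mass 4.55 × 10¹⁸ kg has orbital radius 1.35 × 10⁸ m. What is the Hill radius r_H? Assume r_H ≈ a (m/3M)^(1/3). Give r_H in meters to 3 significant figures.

r_H ≈ a (m/3M)^(1/3)
    = (1.35 × 10⁸) × (4.55 × 10¹⁸ / (3 × 2.13 × 10²⁴))^(1/3)
    = 1.21 × 10⁶ m

1.21 × 10⁶ m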